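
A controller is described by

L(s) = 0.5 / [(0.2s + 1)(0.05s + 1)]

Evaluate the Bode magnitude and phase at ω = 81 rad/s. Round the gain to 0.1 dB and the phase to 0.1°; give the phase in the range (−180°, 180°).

-42.6 dB, -162.6°

At ω = 81 rad/s:
pole (1 + j81·0.2) = 1 + j16.2 → |·| ≈ 16.231, ∠ ≈ 86.47°
pole (1 + j81·0.05) = 1 + j4.05 → |·| ≈ 4.1716, ∠ ≈ 76.13°
|L| = 0.5 · 1 / (16.231 · 4.1716) ≈ 0.0073845
Gain = 20 log₁₀(0.0073845) ≈ -42.63 dB
∠L = (0°) − (86.47° + 76.13°) = -162.60°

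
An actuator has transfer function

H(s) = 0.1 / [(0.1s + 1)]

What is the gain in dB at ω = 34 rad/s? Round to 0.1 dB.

-31.0 dB

At ω = 34 rad/s:
pole (1 + j34·0.1) = 1 + j3.4 → |·| ≈ 3.544, ∠ ≈ 73.61°
|H| = 0.1 · 1 / (3.544) ≈ 0.028217
Gain = 20 log₁₀(0.028217) ≈ -30.99 dB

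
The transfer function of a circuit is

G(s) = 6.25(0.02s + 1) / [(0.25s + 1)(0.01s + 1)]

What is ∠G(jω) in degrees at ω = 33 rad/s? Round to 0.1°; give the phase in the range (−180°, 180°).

-67.9°

At ω = 33 rad/s:
zero (1 + j33·0.02) = 1 + j0.66 → |·| ≈ 1.1982, ∠ ≈ 33.42°
pole (1 + j33·0.25) = 1 + j8.25 → |·| ≈ 8.3104, ∠ ≈ 83.09°
pole (1 + j33·0.01) = 1 + j0.33 → |·| ≈ 1.053, ∠ ≈ 18.26°
∠G = (33.42°) − (83.09° + 18.26°) = -67.93°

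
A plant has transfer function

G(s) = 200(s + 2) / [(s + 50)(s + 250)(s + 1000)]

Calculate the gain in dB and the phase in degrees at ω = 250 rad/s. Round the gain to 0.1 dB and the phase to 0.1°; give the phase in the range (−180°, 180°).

-65.4 dB, -48.2°

At s = jω = j250:
zero (s+2): 2 + j250 → |·| = √(2²+250²) = √62504 ≈ 250.01, ∠ = arctan(250/2) ≈ 89.54°
pole (s+50): 50 + j250 → |·| = √(50²+250²) = √65000 ≈ 254.95, ∠ = arctan(250/50) ≈ 78.69°
pole (s+250): 250 + j250 → |·| = √(250²+250²) = √125000 ≈ 353.55, ∠ = arctan(250/250) ≈ 45.00°
pole (s+1000): 1000 + j250 → |·| = √(1000²+250²) = √1062500 ≈ 1030.8, ∠ = arctan(250/1000) ≈ 14.04°
|G| = 200 · 250.01 / 9.2914e+07 ≈ 0.00053815
Gain = 20 log₁₀(0.00053815) ≈ -65.38 dB
∠G = 89.54° − 137.73° = -48.19°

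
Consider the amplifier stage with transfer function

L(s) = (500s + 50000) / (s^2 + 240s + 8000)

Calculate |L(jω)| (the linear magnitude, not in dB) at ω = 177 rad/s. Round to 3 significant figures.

2.10

Substitute s = j177:
Numerator: 500(j177) + 50000 = 50000 + j88500
Denominator: (j177)^2 + 240(j177) + 8000 = -23329 + j42480
|N| = √(50000² + 88500²) ≈ 1.0165e+05, ∠N ≈ 60.53°
|D| = √(23329² + 42480²) ≈ 48464, ∠D ≈ 118.77°
|L| = 1.0165e+05 / 48464 ≈ 2.0974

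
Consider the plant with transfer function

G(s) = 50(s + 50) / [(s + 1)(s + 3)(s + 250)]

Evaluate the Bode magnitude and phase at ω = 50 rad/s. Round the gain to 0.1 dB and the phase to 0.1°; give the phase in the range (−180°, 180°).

At s = jω = j50:
zero (s+50): 50 + j50 → |·| = √(50²+50²) = √5000 ≈ 70.711, ∠ = arctan(50/50) ≈ 45.00°
pole (s+1): 1 + j50 → |·| = √(1²+50²) = √2501 ≈ 50.01, ∠ = arctan(50/1) ≈ 88.85°
pole (s+3): 3 + j50 → |·| = √(3²+50²) = √2509 ≈ 50.09, ∠ = arctan(50/3) ≈ 86.57°
pole (s+250): 250 + j50 → |·| = √(250²+50²) = √65000 ≈ 254.95, ∠ = arctan(50/250) ≈ 11.31°
|G| = 50 · 70.711 / 6.3865e+05 ≈ 0.005536
Gain = 20 log₁₀(0.005536) ≈ -45.14 dB
∠G = 45.00° − 186.73° = -141.73°

-45.1 dB, -141.7°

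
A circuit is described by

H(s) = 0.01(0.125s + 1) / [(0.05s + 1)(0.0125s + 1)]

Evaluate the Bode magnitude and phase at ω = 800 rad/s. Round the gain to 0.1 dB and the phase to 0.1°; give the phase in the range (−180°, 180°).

At ω = 800 rad/s:
zero (1 + j800·0.125) = 1 + j100 → |·| ≈ 100, ∠ ≈ 89.43°
pole (1 + j800·0.05) = 1 + j40 → |·| ≈ 40.012, ∠ ≈ 88.57°
pole (1 + j800·0.0125) = 1 + j10 → |·| ≈ 10.05, ∠ ≈ 84.29°
|H| = 0.01 · 100 / (40.012 · 10.05) ≈ 0.0024868
Gain = 20 log₁₀(0.0024868) ≈ -52.09 dB
∠H = (89.43°) − (88.57° + 84.29°) = -83.43°

-52.1 dB, -83.4°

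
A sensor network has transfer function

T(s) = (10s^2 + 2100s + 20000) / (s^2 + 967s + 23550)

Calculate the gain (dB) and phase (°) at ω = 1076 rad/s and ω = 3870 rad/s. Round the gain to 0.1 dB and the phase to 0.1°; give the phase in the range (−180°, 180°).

Substitute s = j1076:
Numerator: 10(j1076)^2 + 2100(j1076) + 20000 = -11557760 + j2259600
Denominator: (j1076)^2 + 967(j1076) + 23550 = -1134226 + j1040492
|N| = √(11557760² + 2259600²) ≈ 1.1777e+07, ∠N ≈ 168.94°
|D| = √(1134226² + 1040492²) ≈ 1.5392e+06, ∠D ≈ 137.47°
|T| = 1.1777e+07 / 1.5392e+06 ≈ 7.6514
Gain = 20 log₁₀(7.6514) ≈ 17.67 dB
∠T = 168.94° − 137.47° = 31.47°

Substitute s = j3870:
Numerator: 10(j3870)^2 + 2100(j3870) + 20000 = -149749000 + j8127000
Denominator: (j3870)^2 + 967(j3870) + 23550 = -14953350 + j3742290
|N| = √(149749000² + 8127000²) ≈ 1.4997e+08, ∠N ≈ 176.89°
|D| = √(14953350² + 3742290²) ≈ 1.5415e+07, ∠D ≈ 165.95°
|T| = 1.4997e+08 / 1.5415e+07 ≈ 9.7288
Gain = 20 log₁₀(9.7288) ≈ 19.76 dB
∠T = 176.89° − 165.95° = 10.94°

ω = 1076: 17.7 dB, 31.5°; ω = 3870: 19.8 dB, 10.9°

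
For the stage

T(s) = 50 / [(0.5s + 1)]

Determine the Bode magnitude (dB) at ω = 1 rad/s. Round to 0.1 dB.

33.0 dB

At ω = 1 rad/s:
pole (1 + j1·0.5) = 1 + j0.5 → |·| ≈ 1.118, ∠ ≈ 26.57°
|T| = 50 · 1 / (1.118) ≈ 44.723
Gain = 20 log₁₀(44.723) ≈ 33.01 dB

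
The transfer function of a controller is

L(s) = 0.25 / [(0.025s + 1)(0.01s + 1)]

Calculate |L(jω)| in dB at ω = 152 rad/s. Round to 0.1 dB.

-29.1 dB

At ω = 152 rad/s:
pole (1 + j152·0.025) = 1 + j3.8 → |·| ≈ 3.9294, ∠ ≈ 75.26°
pole (1 + j152·0.01) = 1 + j1.52 → |·| ≈ 1.8195, ∠ ≈ 56.66°
|L| = 0.25 · 1 / (3.9294 · 1.8195) ≈ 0.034967
Gain = 20 log₁₀(0.034967) ≈ -29.13 dB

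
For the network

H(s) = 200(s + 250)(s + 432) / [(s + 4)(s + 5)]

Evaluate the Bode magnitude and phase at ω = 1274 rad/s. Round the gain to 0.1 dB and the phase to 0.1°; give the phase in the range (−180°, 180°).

46.7 dB, -29.4°

At s = jω = j1274:
zero (s+250): 250 + j1274 → |·| = √(250²+1274²) = √1685576 ≈ 1298.3, ∠ = arctan(1274/250) ≈ 78.90°
zero (s+432): 432 + j1274 → |·| = √(432²+1274²) = √1809700 ≈ 1345.3, ∠ = arctan(1274/432) ≈ 71.27°
pole (s+4): 4 + j1274 → |·| = √(4²+1274²) = √1623092 ≈ 1274, ∠ = arctan(1274/4) ≈ 89.82°
pole (s+5): 5 + j1274 → |·| = √(5²+1274²) = √1623101 ≈ 1274, ∠ = arctan(1274/5) ≈ 89.78°
|H| = 200 · 1.7466e+06 / 1.6231e+06 ≈ 215.22
Gain = 20 log₁₀(215.22) ≈ 46.66 dB
∠H = 150.17° − 179.60° = -29.43°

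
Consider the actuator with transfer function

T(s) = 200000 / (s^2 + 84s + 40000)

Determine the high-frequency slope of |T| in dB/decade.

Each pole contributes −20 dB/decade at high frequency; each zero contributes +20 dB/decade.
Net: 0 zero(s) − 2 pole(s) → -40 dB/decade.

-40 dB/decade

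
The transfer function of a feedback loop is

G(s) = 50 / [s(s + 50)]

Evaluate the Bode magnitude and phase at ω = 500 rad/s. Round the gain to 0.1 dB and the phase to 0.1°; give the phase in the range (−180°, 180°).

-74.0 dB, -174.3°

At s = jω = j500:
pole (s+50): 50 + j500 → |·| = √(50²+500²) = √252500 ≈ 502.49, ∠ = arctan(500/50) ≈ 84.29°
pole at origin: |s| = 500, ∠ = 90.00° (in denominator)
|G| = 50 / 2.5124e+05 ≈ 0.00019901
Gain = 20 log₁₀(0.00019901) ≈ -74.02 dB
∠G = 0.00° − 174.29° = -174.29°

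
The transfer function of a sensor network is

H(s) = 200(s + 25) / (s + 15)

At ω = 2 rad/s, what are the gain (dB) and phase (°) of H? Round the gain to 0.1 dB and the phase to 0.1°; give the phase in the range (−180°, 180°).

50.4 dB, -3.0°

At s = jω = j2:
zero (s+25): 25 + j2 → |·| = √(25²+2²) = √629 ≈ 25.08, ∠ = arctan(2/25) ≈ 4.57°
pole (s+15): 15 + j2 → |·| = √(15²+2²) = √229 ≈ 15.133, ∠ = arctan(2/15) ≈ 7.59°
|H| = 200 · 25.08 / 15.133 ≈ 331.46
Gain = 20 log₁₀(331.46) ≈ 50.41 dB
∠H = 4.57° − 7.59° = -3.02°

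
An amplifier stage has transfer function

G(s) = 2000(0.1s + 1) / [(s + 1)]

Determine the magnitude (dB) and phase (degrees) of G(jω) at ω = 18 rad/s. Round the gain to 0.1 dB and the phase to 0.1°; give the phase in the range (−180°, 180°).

47.2 dB, -25.9°

At ω = 18 rad/s:
zero (1 + j18·0.1) = 1 + j1.8 → |·| ≈ 2.0591, ∠ ≈ 60.95°
pole (1 + j18·1) = 1 + j18 → |·| ≈ 18.028, ∠ ≈ 86.82°
|G| = 2000 · 2.0591 / (18.028) ≈ 228.43
Gain = 20 log₁₀(228.43) ≈ 47.18 dB
∠G = (60.95°) − (86.82°) = -25.87°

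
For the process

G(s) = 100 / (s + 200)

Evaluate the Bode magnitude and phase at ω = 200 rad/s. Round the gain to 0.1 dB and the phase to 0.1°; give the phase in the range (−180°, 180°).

At s = jω = j200:
pole (s+200): 200 + j200 → |·| = √(200²+200²) = √80000 ≈ 282.84, ∠ = arctan(200/200) ≈ 45.00°
|G| = 100 / 282.84 ≈ 0.35356
Gain = 20 log₁₀(0.35356) ≈ -9.03 dB
∠G = 0.00° − 45.00° = -45.00°

-9.0 dB, -45.0°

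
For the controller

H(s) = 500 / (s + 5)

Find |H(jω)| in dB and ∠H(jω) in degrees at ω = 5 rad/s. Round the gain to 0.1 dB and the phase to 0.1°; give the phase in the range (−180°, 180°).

Substitute s = j5:
Numerator: 500 = 500 + j0
Denominator: (j5) + 5 = 5 + j5
|N| = √(500² + 0²) ≈ 500, ∠N ≈ 0.00°
|D| = √(5² + 5²) ≈ 7.0711, ∠D ≈ 45.00°
|H| = 500 / 7.0711 ≈ 70.71
Gain = 20 log₁₀(70.71) ≈ 36.99 dB
∠H = 0.00° − 45.00° = -45.00°

37.0 dB, -45.0°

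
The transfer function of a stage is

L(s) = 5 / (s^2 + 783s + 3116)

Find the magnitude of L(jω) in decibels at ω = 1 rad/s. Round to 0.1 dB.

-56.2 dB

Substitute s = j1:
Numerator: 5 = 5 + j0
Denominator: (j1)^2 + 783(j1) + 3116 = 3115 + j783
|N| = √(5² + 0²) ≈ 5, ∠N ≈ 0.00°
|D| = √(3115² + 783²) ≈ 3211.9, ∠D ≈ 14.11°
|L| = 5 / 3211.9 ≈ 0.0015567
Gain = 20 log₁₀(0.0015567) ≈ -56.16 dB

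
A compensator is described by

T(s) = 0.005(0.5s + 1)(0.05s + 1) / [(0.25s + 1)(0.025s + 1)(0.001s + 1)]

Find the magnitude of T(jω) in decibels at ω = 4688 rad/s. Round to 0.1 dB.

-47.6 dB

At ω = 4688 rad/s:
zero (1 + j4688·0.5) = 1 + j2344 → |·| ≈ 2344, ∠ ≈ 89.98°
zero (1 + j4688·0.05) = 1 + j234.4 → |·| ≈ 234.4, ∠ ≈ 89.76°
pole (1 + j4688·0.25) = 1 + j1172 → |·| ≈ 1172, ∠ ≈ 89.95°
pole (1 + j4688·0.025) = 1 + j117.2 → |·| ≈ 117.2, ∠ ≈ 89.51°
pole (1 + j4688·0.001) = 1 + j4.688 → |·| ≈ 4.7935, ∠ ≈ 77.96°
|T| = 0.005 · 2344 · 234.4 / (1172 · 117.2 · 4.7935) ≈ 0.0041723
Gain = 20 log₁₀(0.0041723) ≈ -47.59 dB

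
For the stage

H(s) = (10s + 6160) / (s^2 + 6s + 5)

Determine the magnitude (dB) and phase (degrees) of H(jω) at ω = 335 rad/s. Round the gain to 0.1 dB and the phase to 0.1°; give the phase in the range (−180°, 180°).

-24.1 dB, -150.4°

Substitute s = j335:
Numerator: 10(j335) + 6160 = 6160 + j3350
Denominator: (j335)^2 + 6(j335) + 5 = -112220 + j2010
|N| = √(6160² + 3350²) ≈ 7012, ∠N ≈ 28.54°
|D| = √(112220² + 2010²) ≈ 1.1224e+05, ∠D ≈ 178.97°
|H| = 7012 / 1.1224e+05 ≈ 0.062473
Gain = 20 log₁₀(0.062473) ≈ -24.09 dB
∠H = 28.54° − 178.97° = -150.43°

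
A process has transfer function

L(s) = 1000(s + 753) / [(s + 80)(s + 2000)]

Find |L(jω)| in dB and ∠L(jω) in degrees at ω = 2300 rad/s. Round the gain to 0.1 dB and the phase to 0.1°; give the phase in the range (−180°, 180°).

At s = jω = j2300:
zero (s+753): 753 + j2300 → |·| = √(753²+2300²) = √5857009 ≈ 2420.1, ∠ = arctan(2300/753) ≈ 71.87°
pole (s+80): 80 + j2300 → |·| = √(80²+2300²) = √5296400 ≈ 2301.4, ∠ = arctan(2300/80) ≈ 88.01°
pole (s+2000): 2000 + j2300 → |·| = √(2000²+2300²) = √9290000 ≈ 3048, ∠ = arctan(2300/2000) ≈ 48.99°
|L| = 1000 · 2420.1 / 7.0147e+06 ≈ 0.345
Gain = 20 log₁₀(0.345) ≈ -9.24 dB
∠L = 71.87° − 137.00° = -65.13°

-9.2 dB, -65.1°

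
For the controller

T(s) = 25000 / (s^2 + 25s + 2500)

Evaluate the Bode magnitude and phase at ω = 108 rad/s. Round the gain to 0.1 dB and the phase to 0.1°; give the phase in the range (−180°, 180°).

At s = jω = j108:
quadratic: (j108)² + 25·j108 + 2500 = -9164 + j2700 → |·| ≈ 9553.5, ∠ ≈ 163.58°
|T| = 25000 / 9553.5 ≈ 2.6168
Gain = 20 log₁₀(2.6168) ≈ 8.36 dB
∠T = 0.00° − 163.58° = -163.58°

8.4 dB, -163.6°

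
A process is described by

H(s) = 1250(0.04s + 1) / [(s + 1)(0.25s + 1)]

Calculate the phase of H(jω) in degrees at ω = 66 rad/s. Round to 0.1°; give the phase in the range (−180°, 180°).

-106.4°

At ω = 66 rad/s:
zero (1 + j66·0.04) = 1 + j2.64 → |·| ≈ 2.823, ∠ ≈ 69.25°
pole (1 + j66·1) = 1 + j66 → |·| ≈ 66.008, ∠ ≈ 89.13°
pole (1 + j66·0.25) = 1 + j16.5 → |·| ≈ 16.53, ∠ ≈ 86.53°
∠H = (69.25°) − (89.13° + 86.53°) = -106.41°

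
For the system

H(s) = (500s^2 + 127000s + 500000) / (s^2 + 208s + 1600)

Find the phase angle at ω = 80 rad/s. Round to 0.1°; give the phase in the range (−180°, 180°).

-1.2°

Substitute s = j80:
Numerator: 500(j80)^2 + 127000(j80) + 500000 = -2700000 + j10160000
Denominator: (j80)^2 + 208(j80) + 1600 = -4800 + j16640
|N| = √(2700000² + 10160000²) ≈ 1.0513e+07, ∠N ≈ 104.88°
|D| = √(4800² + 16640²) ≈ 17318, ∠D ≈ 106.09°
∠H = 104.88° − 106.09° = -1.21°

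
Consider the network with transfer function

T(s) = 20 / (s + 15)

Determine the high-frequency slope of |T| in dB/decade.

-20 dB/decade

Each pole contributes −20 dB/decade at high frequency; each zero contributes +20 dB/decade.
Net: 0 zero(s) − 1 pole(s) → -20 dB/decade.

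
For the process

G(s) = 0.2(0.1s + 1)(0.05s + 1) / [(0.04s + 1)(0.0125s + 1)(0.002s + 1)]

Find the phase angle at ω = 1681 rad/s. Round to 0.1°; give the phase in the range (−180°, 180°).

-70.9°

At ω = 1681 rad/s:
zero (1 + j1681·0.1) = 1 + j168.1 → |·| ≈ 168.1, ∠ ≈ 89.66°
zero (1 + j1681·0.05) = 1 + j84.05 → |·| ≈ 84.056, ∠ ≈ 89.32°
pole (1 + j1681·0.04) = 1 + j67.24 → |·| ≈ 67.247, ∠ ≈ 89.15°
pole (1 + j1681·0.0125) = 1 + j21.0125 → |·| ≈ 21.036, ∠ ≈ 87.28°
pole (1 + j1681·0.002) = 1 + j3.362 → |·| ≈ 3.5076, ∠ ≈ 73.44°
∠G = (89.66° + 89.32°) − (89.15° + 87.28° + 73.44°) = -70.89°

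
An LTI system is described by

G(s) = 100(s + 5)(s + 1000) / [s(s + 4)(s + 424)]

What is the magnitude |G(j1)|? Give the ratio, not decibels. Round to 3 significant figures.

292

At s = jω = j1:
zero (s+5): 5 + j1 → |·| = √(5²+1²) = √26 ≈ 5.099, ∠ = arctan(1/5) ≈ 11.31°
zero (s+1000): 1000 + j1 → |·| = √(1000²+1²) = √1000001 ≈ 1000, ∠ = arctan(1/1000) ≈ 0.06°
pole (s+4): 4 + j1 → |·| = √(4²+1²) = √17 ≈ 4.1231, ∠ = arctan(1/4) ≈ 14.04°
pole (s+424): 424 + j1 → |·| = √(424²+1²) = √179777 ≈ 424, ∠ = arctan(1/424) ≈ 0.14°
pole at origin: |s| = 1, ∠ = 90.00° (in denominator)
|G| = 100 · 5099 / 1748.2 ≈ 291.67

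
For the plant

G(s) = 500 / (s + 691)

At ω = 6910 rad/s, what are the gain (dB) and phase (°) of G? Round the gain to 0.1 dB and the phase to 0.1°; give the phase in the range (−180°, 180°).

-22.9 dB, -84.3°

At s = jω = j6910:
pole (s+691): 691 + j6910 → |·| = √(691²+6910²) = √48225581 ≈ 6944.5, ∠ = arctan(6910/691) ≈ 84.29°
|G| = 500 / 6944.5 ≈ 0.071999
Gain = 20 log₁₀(0.071999) ≈ -22.85 dB
∠G = 0.00° − 84.29° = -84.29°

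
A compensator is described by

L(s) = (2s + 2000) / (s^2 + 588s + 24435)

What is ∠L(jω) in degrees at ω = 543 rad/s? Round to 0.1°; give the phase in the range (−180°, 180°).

-101.8°

Substitute s = j543:
Numerator: 2(j543) + 2000 = 2000 + j1086
Denominator: (j543)^2 + 588(j543) + 24435 = -270414 + j319284
|N| = √(2000² + 1086²) ≈ 2275.8, ∠N ≈ 28.50°
|D| = √(270414² + 319284²) ≈ 4.1841e+05, ∠D ≈ 130.26°
∠L = 28.50° − 130.26° = -101.76°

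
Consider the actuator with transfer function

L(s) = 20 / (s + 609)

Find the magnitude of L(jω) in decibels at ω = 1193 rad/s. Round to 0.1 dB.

-36.5 dB

At s = jω = j1193:
pole (s+609): 609 + j1193 → |·| = √(609²+1193²) = √1794130 ≈ 1339.5, ∠ = arctan(1193/609) ≈ 62.96°
|L| = 20 / 1339.5 ≈ 0.014931
Gain = 20 log₁₀(0.014931) ≈ -36.52 dB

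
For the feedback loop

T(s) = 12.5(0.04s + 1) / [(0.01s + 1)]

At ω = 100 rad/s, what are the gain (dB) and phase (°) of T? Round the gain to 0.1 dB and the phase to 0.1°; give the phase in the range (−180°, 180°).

At ω = 100 rad/s:
zero (1 + j100·0.04) = 1 + j4 → |·| ≈ 4.1231, ∠ ≈ 75.96°
pole (1 + j100·0.01) = 1 + j1 → |·| ≈ 1.4142, ∠ ≈ 45.00°
|T| = 12.5 · 4.1231 / (1.4142) ≈ 36.444
Gain = 20 log₁₀(36.444) ≈ 31.23 dB
∠T = (75.96°) − (45.00°) = 30.96°

31.2 dB, 31.0°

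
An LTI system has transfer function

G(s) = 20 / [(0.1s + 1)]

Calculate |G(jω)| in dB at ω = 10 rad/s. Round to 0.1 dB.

At ω = 10 rad/s:
pole (1 + j10·0.1) = 1 + j1 → |·| ≈ 1.4142, ∠ ≈ 45.00°
|G| = 20 · 1 / (1.4142) ≈ 14.142
Gain = 20 log₁₀(14.142) ≈ 23.01 dB

23.0 dB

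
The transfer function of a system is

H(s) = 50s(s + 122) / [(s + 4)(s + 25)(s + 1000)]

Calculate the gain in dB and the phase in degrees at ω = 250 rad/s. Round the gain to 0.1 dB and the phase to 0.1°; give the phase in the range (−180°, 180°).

At s = jω = j250:
zero (s+122): 122 + j250 → |·| = √(122²+250²) = √77384 ≈ 278.18, ∠ = arctan(250/122) ≈ 63.99°
zero at origin: s = j250 → |·| = 250, ∠ = 90.00°
pole (s+4): 4 + j250 → |·| = √(4²+250²) = √62516 ≈ 250.03, ∠ = arctan(250/4) ≈ 89.08°
pole (s+25): 25 + j250 → |·| = √(25²+250²) = √63125 ≈ 251.25, ∠ = arctan(250/25) ≈ 84.29°
pole (s+1000): 1000 + j250 → |·| = √(1000²+250²) = √1062500 ≈ 1030.8, ∠ = arctan(250/1000) ≈ 14.04°
|H| = 50 · 69545 / 6.4755e+07 ≈ 0.053699
Gain = 20 log₁₀(0.053699) ≈ -25.40 dB
∠H = 153.99° − 187.41° = -33.42°

-25.4 dB, -33.4°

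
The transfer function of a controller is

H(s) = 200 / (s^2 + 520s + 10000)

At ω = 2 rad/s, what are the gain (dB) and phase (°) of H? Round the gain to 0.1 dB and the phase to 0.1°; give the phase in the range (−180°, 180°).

Substitute s = j2:
Numerator: 200 = 200 + j0
Denominator: (j2)^2 + 520(j2) + 10000 = 9996 + j1040
|N| = √(200² + 0²) ≈ 200, ∠N ≈ 0.00°
|D| = √(9996² + 1040²) ≈ 10050, ∠D ≈ 5.94°
|H| = 200 / 10050 ≈ 0.0199
Gain = 20 log₁₀(0.0199) ≈ -34.02 dB
∠H = 0.00° − 5.94° = -5.94°

-34.0 dB, -5.9°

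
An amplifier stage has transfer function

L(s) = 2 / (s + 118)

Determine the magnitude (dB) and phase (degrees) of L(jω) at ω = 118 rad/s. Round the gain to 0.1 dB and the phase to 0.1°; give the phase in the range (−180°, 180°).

Substitute s = j118:
Numerator: 2 = 2 + j0
Denominator: (j118) + 118 = 118 + j118
|N| = √(2² + 0²) ≈ 2, ∠N ≈ 0.00°
|D| = √(118² + 118²) ≈ 166.88, ∠D ≈ 45.00°
|L| = 2 / 166.88 ≈ 0.011985
Gain = 20 log₁₀(0.011985) ≈ -38.43 dB
∠L = 0.00° − 45.00° = -45.00°

-38.4 dB, -45.0°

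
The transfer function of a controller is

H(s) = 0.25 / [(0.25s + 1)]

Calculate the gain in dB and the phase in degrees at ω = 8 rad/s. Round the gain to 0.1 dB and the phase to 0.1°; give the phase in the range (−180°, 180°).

-19.0 dB, -63.4°

At ω = 8 rad/s:
pole (1 + j8·0.25) = 1 + j2 → |·| ≈ 2.2361, ∠ ≈ 63.43°
|H| = 0.25 · 1 / (2.2361) ≈ 0.1118
Gain = 20 log₁₀(0.1118) ≈ -19.03 dB
∠H = (0°) − (63.43°) = -63.43°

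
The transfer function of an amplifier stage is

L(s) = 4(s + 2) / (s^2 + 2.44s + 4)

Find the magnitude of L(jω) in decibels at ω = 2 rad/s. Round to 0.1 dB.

7.3 dB

At s = jω = j2:
zero (s+2): 2 + j2 → |·| = √(2²+2²) = √8 ≈ 2.8284, ∠ = arctan(2/2) ≈ 45.00°
quadratic: (j2)² + 2.44·j2 + 4 = 0 + j4.88 → |·| ≈ 4.88, ∠ ≈ 90.00°
|L| = 4 · 2.8284 / 4.88 ≈ 2.3184
Gain = 20 log₁₀(2.3184) ≈ 7.30 dB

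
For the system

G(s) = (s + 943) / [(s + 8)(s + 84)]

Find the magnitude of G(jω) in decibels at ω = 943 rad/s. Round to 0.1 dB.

-56.5 dB

At s = jω = j943:
zero (s+943): 943 + j943 → |·| = √(943²+943²) = √1778498 ≈ 1333.6, ∠ = arctan(943/943) ≈ 45.00°
pole (s+8): 8 + j943 → |·| = √(8²+943²) = √889313 ≈ 943.03, ∠ = arctan(943/8) ≈ 89.51°
pole (s+84): 84 + j943 → |·| = √(84²+943²) = √896305 ≈ 946.73, ∠ = arctan(943/84) ≈ 84.91°
|G| = 1 · 1333.6 / 8.9279e+05 ≈ 0.0014937
Gain = 20 log₁₀(0.0014937) ≈ -56.51 dB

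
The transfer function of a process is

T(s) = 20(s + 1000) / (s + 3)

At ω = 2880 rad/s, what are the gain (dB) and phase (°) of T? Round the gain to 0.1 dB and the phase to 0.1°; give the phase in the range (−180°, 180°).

At s = jω = j2880:
zero (s+1000): 1000 + j2880 → |·| = √(1000²+2880²) = √9294400 ≈ 3048.7, ∠ = arctan(2880/1000) ≈ 70.85°
pole (s+3): 3 + j2880 → |·| = √(3²+2880²) = √8294409 ≈ 2880, ∠ = arctan(2880/3) ≈ 89.94°
|T| = 20 · 3048.7 / 2880 ≈ 21.172
Gain = 20 log₁₀(21.172) ≈ 26.52 dB
∠T = 70.85° − 89.94° = -19.09°

26.5 dB, -19.1°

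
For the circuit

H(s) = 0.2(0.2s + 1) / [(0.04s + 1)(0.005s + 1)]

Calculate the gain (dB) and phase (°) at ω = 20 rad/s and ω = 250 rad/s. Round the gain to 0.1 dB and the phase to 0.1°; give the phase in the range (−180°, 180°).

ω = 20: -3.9 dB, 31.6°; ω = 250: -4.1 dB, -46.8°

At ω = 20 rad/s:
zero (1 + j20·0.2) = 1 + j4 → |·| ≈ 4.1231, ∠ ≈ 75.96°
pole (1 + j20·0.04) = 1 + j0.8 → |·| ≈ 1.2806, ∠ ≈ 38.66°
pole (1 + j20·0.005) = 1 + j0.1 → |·| ≈ 1.005, ∠ ≈ 5.71°
|H| = 0.2 · 4.1231 / (1.2806 · 1.005) ≈ 0.64073
Gain = 20 log₁₀(0.64073) ≈ -3.87 dB
∠H = (75.96°) − (38.66° + 5.71°) = 31.59°

At ω = 250 rad/s:
zero (1 + j250·0.2) = 1 + j50 → |·| ≈ 50.01, ∠ ≈ 88.85°
pole (1 + j250·0.04) = 1 + j10 → |·| ≈ 10.05, ∠ ≈ 84.29°
pole (1 + j250·0.005) = 1 + j1.25 → |·| ≈ 1.6008, ∠ ≈ 51.34°
|H| = 0.2 · 50.01 / (10.05 · 1.6008) ≈ 0.6217
Gain = 20 log₁₀(0.6217) ≈ -4.13 dB
∠H = (88.85°) − (84.29° + 51.34°) = -46.78°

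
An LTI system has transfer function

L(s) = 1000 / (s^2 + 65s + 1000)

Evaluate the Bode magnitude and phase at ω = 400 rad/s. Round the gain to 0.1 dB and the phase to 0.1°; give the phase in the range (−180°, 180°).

-44.1 dB, -170.7°

Substitute s = j400:
Numerator: 1000 = 1000 + j0
Denominator: (j400)^2 + 65(j400) + 1000 = -159000 + j26000
|N| = √(1000² + 0²) ≈ 1000, ∠N ≈ 0.00°
|D| = √(159000² + 26000²) ≈ 1.6111e+05, ∠D ≈ 170.71°
|L| = 1000 / 1.6111e+05 ≈ 0.0062069
Gain = 20 log₁₀(0.0062069) ≈ -44.14 dB
∠L = 0.00° − 170.71° = -170.71°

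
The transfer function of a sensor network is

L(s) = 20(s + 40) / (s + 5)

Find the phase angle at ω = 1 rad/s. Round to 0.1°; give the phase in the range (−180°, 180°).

-9.9°

At s = jω = j1:
zero (s+40): 40 + j1 → |·| = √(40²+1²) = √1601 ≈ 40.012, ∠ = arctan(1/40) ≈ 1.43°
pole (s+5): 5 + j1 → |·| = √(5²+1²) = √26 ≈ 5.099, ∠ = arctan(1/5) ≈ 11.31°
∠L = 1.43° − 11.31° = -9.88°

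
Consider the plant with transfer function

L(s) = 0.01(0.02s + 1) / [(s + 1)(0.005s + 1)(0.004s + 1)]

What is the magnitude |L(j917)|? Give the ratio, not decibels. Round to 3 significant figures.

At ω = 917 rad/s:
zero (1 + j917·0.02) = 1 + j18.34 → |·| ≈ 18.367, ∠ ≈ 86.88°
pole (1 + j917·1) = 1 + j917 → |·| ≈ 917, ∠ ≈ 89.94°
pole (1 + j917·0.005) = 1 + j4.585 → |·| ≈ 4.6928, ∠ ≈ 77.70°
pole (1 + j917·0.004) = 1 + j3.668 → |·| ≈ 3.8019, ∠ ≈ 74.75°
|L| = 0.01 · 18.367 / (917 · 4.6928 · 3.8019) ≈ 1.1226e-05

1.12e-05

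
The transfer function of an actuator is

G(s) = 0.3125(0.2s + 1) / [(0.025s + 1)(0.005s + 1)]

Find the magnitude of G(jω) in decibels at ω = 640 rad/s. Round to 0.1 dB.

-2.6 dB

At ω = 640 rad/s:
zero (1 + j640·0.2) = 1 + j128 → |·| ≈ 128, ∠ ≈ 89.55°
pole (1 + j640·0.025) = 1 + j16 → |·| ≈ 16.031, ∠ ≈ 86.42°
pole (1 + j640·0.005) = 1 + j3.2 → |·| ≈ 3.3526, ∠ ≈ 72.65°
|G| = 0.3125 · 128 / (16.031 · 3.3526) ≈ 0.74425
Gain = 20 log₁₀(0.74425) ≈ -2.57 dB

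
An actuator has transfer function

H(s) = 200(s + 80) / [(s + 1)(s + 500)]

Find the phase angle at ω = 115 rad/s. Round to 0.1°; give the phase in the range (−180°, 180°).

-47.3°

At s = jω = j115:
zero (s+80): 80 + j115 → |·| = √(80²+115²) = √19625 ≈ 140.09, ∠ = arctan(115/80) ≈ 55.18°
pole (s+1): 1 + j115 → |·| = √(1²+115²) = √13226 ≈ 115, ∠ = arctan(115/1) ≈ 89.50°
pole (s+500): 500 + j115 → |·| = √(500²+115²) = √263225 ≈ 513.05, ∠ = arctan(115/500) ≈ 12.95°
∠H = 55.18° − 102.45° = -47.27°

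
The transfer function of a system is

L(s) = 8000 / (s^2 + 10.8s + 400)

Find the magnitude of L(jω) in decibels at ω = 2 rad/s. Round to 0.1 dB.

At s = jω = j2:
quadratic: (j2)² + 10.8·j2 + 400 = 396 + j21.6 → |·| ≈ 396.59, ∠ ≈ 3.12°
|L| = 8000 / 396.59 ≈ 20.172
Gain = 20 log₁₀(20.172) ≈ 26.09 dB

26.1 dB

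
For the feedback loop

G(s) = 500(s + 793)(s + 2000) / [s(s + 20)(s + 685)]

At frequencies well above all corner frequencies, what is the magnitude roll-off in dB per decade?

Each pole contributes −20 dB/decade at high frequency; each zero contributes +20 dB/decade.
Net: 2 zero(s) − 3 pole(s) → -20 dB/decade.

-20 dB/decade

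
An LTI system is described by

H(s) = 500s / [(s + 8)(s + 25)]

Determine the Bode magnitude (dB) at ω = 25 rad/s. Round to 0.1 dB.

At s = jω = j25:
zero at origin: s = j25 → |·| = 25, ∠ = 90.00°
pole (s+8): 8 + j25 → |·| = √(8²+25²) = √689 ≈ 26.249, ∠ = arctan(25/8) ≈ 72.26°
pole (s+25): 25 + j25 → |·| = √(25²+25²) = √1250 ≈ 35.355, ∠ = arctan(25/25) ≈ 45.00°
|H| = 500 · 25 / 928.03 ≈ 13.469
Gain = 20 log₁₀(13.469) ≈ 22.59 dB

22.6 dB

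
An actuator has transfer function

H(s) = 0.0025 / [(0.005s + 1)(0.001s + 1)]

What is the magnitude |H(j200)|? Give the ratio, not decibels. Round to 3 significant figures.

0.00173

At ω = 200 rad/s:
pole (1 + j200·0.005) = 1 + j1 → |·| ≈ 1.4142, ∠ ≈ 45.00°
pole (1 + j200·0.001) = 1 + j0.2 → |·| ≈ 1.0198, ∠ ≈ 11.31°
|H| = 0.0025 · 1 / (1.4142 · 1.0198) ≈ 0.0017335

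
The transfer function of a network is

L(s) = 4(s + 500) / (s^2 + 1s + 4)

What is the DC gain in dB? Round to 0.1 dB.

L(0) = 4·500 / 4 = 500
20 log₁₀(500) ≈ 53.98 dB

54.0 dB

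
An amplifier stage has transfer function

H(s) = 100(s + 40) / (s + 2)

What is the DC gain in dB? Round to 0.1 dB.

66.0 dB

H(0) = 100·40 / (2) = 2000
20 log₁₀(2000) ≈ 66.02 dB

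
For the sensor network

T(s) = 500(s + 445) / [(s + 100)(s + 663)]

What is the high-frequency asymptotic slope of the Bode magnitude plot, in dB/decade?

Each pole contributes −20 dB/decade at high frequency; each zero contributes +20 dB/decade.
Net: 1 zero(s) − 2 pole(s) → -20 dB/decade.

-20 dB/decade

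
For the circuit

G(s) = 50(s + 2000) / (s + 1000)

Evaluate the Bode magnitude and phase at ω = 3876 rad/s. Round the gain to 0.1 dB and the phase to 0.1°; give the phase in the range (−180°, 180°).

At s = jω = j3876:
zero (s+2000): 2000 + j3876 → |·| = √(2000²+3876²) = √19023376 ≈ 4361.6, ∠ = arctan(3876/2000) ≈ 62.71°
pole (s+1000): 1000 + j3876 → |·| = √(1000²+3876²) = √16023376 ≈ 4002.9, ∠ = arctan(3876/1000) ≈ 75.53°
|G| = 50 · 4361.6 / 4002.9 ≈ 54.481
Gain = 20 log₁₀(54.481) ≈ 34.72 dB
∠G = 62.71° − 75.53° = -12.82°

34.7 dB, -12.8°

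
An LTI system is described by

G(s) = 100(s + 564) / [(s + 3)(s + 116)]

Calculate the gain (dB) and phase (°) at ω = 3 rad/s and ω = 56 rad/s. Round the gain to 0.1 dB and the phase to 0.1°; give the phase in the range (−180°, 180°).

ω = 3: 41.2 dB, -46.2°; ω = 56: 17.9 dB, -107.0°

At s = jω = j3:
zero (s+564): 564 + j3 → |·| = √(564²+3²) = √318105 ≈ 564.01, ∠ = arctan(3/564) ≈ 0.30°
pole (s+3): 3 + j3 → |·| = √(3²+3²) = √18 ≈ 4.2426, ∠ = arctan(3/3) ≈ 45.00°
pole (s+116): 116 + j3 → |·| = √(116²+3²) = √13465 ≈ 116.04, ∠ = arctan(3/116) ≈ 1.48°
|G| = 100 · 564.01 / 492.31 ≈ 114.56
Gain = 20 log₁₀(114.56) ≈ 41.18 dB
∠G = 0.30° − 46.48° = -46.18°

At s = jω = j56:
zero (s+564): 564 + j56 → |·| = √(564²+56²) = √321232 ≈ 566.77, ∠ = arctan(56/564) ≈ 5.67°
pole (s+3): 3 + j56 → |·| = √(3²+56²) = √3145 ≈ 56.08, ∠ = arctan(56/3) ≈ 86.93°
pole (s+116): 116 + j56 → |·| = √(116²+56²) = √16592 ≈ 128.81, ∠ = arctan(56/116) ≈ 25.77°
|G| = 100 · 566.77 / 7223.7 ≈ 7.846
Gain = 20 log₁₀(7.846) ≈ 17.89 dB
∠G = 5.67° − 112.70° = -107.03°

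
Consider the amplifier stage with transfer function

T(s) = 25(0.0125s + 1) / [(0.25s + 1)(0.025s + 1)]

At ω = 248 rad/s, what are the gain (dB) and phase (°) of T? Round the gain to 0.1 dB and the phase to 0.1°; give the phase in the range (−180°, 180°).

-13.6 dB, -97.8°

At ω = 248 rad/s:
zero (1 + j248·0.0125) = 1 + j3.1 → |·| ≈ 3.2573, ∠ ≈ 72.12°
pole (1 + j248·0.25) = 1 + j62 → |·| ≈ 62.008, ∠ ≈ 89.08°
pole (1 + j248·0.025) = 1 + j6.2 → |·| ≈ 6.2801, ∠ ≈ 80.84°
|T| = 25 · 3.2573 / (62.008 · 6.2801) ≈ 0.20911
Gain = 20 log₁₀(0.20911) ≈ -13.59 dB
∠T = (72.12°) − (89.08° + 80.84°) = -97.80°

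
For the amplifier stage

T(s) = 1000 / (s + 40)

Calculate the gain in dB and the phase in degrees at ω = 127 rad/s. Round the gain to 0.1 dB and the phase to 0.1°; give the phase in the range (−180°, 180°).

17.5 dB, -72.5°

At s = jω = j127:
pole (s+40): 40 + j127 → |·| = √(40²+127²) = √17729 ≈ 133.15, ∠ = arctan(127/40) ≈ 72.52°
|T| = 1000 / 133.15 ≈ 7.5103
Gain = 20 log₁₀(7.5103) ≈ 17.51 dB
∠T = 0.00° − 72.52° = -72.52°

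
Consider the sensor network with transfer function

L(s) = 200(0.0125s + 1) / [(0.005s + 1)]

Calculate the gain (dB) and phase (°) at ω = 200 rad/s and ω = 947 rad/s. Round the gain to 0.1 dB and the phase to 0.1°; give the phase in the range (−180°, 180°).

ω = 200: 51.6 dB, 23.2°; ω = 947: 53.8 dB, 7.1°

At ω = 200 rad/s:
zero (1 + j200·0.0125) = 1 + j2.5 → |·| ≈ 2.6926, ∠ ≈ 68.20°
pole (1 + j200·0.005) = 1 + j1 → |·| ≈ 1.4142, ∠ ≈ 45.00°
|L| = 200 · 2.6926 / (1.4142) ≈ 380.79
Gain = 20 log₁₀(380.79) ≈ 51.61 dB
∠L = (68.20°) − (45.00°) = 23.20°

At ω = 947 rad/s:
zero (1 + j947·0.0125) = 1 + j11.8375 → |·| ≈ 11.88, ∠ ≈ 85.17°
pole (1 + j947·0.005) = 1 + j4.735 → |·| ≈ 4.8394, ∠ ≈ 78.07°
|L| = 200 · 11.88 / (4.8394) ≈ 490.97
Gain = 20 log₁₀(490.97) ≈ 53.82 dB
∠L = (85.17°) − (78.07°) = 7.10°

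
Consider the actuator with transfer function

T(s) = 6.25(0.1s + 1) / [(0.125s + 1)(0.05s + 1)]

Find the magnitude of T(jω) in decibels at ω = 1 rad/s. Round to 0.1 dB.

15.9 dB

At ω = 1 rad/s:
zero (1 + j1·0.1) = 1 + j0.1 → |·| ≈ 1.005, ∠ ≈ 5.71°
pole (1 + j1·0.125) = 1 + j0.125 → |·| ≈ 1.0078, ∠ ≈ 7.13°
pole (1 + j1·0.05) = 1 + j0.05 → |·| ≈ 1.0012, ∠ ≈ 2.86°
|T| = 6.25 · 1.005 / (1.0078 · 1.0012) ≈ 6.2252
Gain = 20 log₁₀(6.2252) ≈ 15.88 dB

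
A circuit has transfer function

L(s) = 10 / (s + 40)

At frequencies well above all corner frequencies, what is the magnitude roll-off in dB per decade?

Each pole contributes −20 dB/decade at high frequency; each zero contributes +20 dB/decade.
Net: 0 zero(s) − 1 pole(s) → -20 dB/decade.

-20 dB/decade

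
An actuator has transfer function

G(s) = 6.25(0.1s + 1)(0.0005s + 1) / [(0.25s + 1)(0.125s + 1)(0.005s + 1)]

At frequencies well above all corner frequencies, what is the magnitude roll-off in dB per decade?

-20 dB/decade

Each pole contributes −20 dB/decade at high frequency; each zero contributes +20 dB/decade.
Net: 2 zero(s) − 3 pole(s) → -20 dB/decade.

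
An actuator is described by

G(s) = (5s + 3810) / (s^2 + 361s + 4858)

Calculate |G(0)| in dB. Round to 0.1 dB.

-2.1 dB

G(0) = 3810 / 4858 ≈ 0.78427
20 log₁₀(0.78427) ≈ -2.11 dB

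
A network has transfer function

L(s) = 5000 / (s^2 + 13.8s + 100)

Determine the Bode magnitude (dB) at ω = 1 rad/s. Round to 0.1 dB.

34.0 dB

At s = jω = j1:
quadratic: (j1)² + 13.8·j1 + 100 = 99 + j13.8 → |·| ≈ 99.957, ∠ ≈ 7.94°
|L| = 5000 / 99.957 ≈ 50.022
Gain = 20 log₁₀(50.022) ≈ 33.98 dB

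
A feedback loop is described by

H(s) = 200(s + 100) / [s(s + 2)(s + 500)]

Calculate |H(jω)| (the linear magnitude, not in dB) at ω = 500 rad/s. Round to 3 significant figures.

0.000577

At s = jω = j500:
zero (s+100): 100 + j500 → |·| = √(100²+500²) = √260000 ≈ 509.9, ∠ = arctan(500/100) ≈ 78.69°
pole (s+2): 2 + j500 → |·| = √(2²+500²) = √250004 ≈ 500, ∠ = arctan(500/2) ≈ 89.77°
pole (s+500): 500 + j500 → |·| = √(500²+500²) = √500000 ≈ 707.11, ∠ = arctan(500/500) ≈ 45.00°
pole at origin: |s| = 500, ∠ = 90.00° (in denominator)
|H| = 200 · 509.9 / 1.7678e+08 ≈ 0.00057688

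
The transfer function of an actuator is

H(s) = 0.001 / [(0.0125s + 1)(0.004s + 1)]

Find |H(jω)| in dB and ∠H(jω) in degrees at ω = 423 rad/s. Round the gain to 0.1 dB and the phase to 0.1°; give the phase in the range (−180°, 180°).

-80.5 dB, -138.7°

At ω = 423 rad/s:
pole (1 + j423·0.0125) = 1 + j5.2875 → |·| ≈ 5.3812, ∠ ≈ 79.29°
pole (1 + j423·0.004) = 1 + j1.692 → |·| ≈ 1.9654, ∠ ≈ 59.42°
|H| = 0.001 · 1 / (5.3812 · 1.9654) ≈ 9.4552e-05
Gain = 20 log₁₀(9.4552e-05) ≈ -80.49 dB
∠H = (0°) − (79.29° + 59.42°) = -138.71°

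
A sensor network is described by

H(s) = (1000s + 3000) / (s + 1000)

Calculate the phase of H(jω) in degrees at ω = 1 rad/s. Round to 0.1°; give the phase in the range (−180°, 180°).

Substitute s = j1:
Numerator: 1000(j1) + 3000 = 3000 + j1000
Denominator: (j1) + 1000 = 1000 + j1
|N| = √(3000² + 1000²) ≈ 3162.3, ∠N ≈ 18.43°
|D| = √(1000² + 1²) ≈ 1000, ∠D ≈ 0.06°
∠H = 18.43° − 0.06° = 18.37°

18.4°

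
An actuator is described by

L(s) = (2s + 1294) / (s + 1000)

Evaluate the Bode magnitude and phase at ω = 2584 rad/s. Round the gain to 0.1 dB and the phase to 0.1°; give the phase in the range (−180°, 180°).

5.7 dB, 7.1°

Substitute s = j2584:
Numerator: 2(j2584) + 1294 = 1294 + j5168
Denominator: (j2584) + 1000 = 1000 + j2584
|N| = √(1294² + 5168²) ≈ 5327.5, ∠N ≈ 75.94°
|D| = √(1000² + 2584²) ≈ 2770.8, ∠D ≈ 68.84°
|L| = 5327.5 / 2770.8 ≈ 1.9227
Gain = 20 log₁₀(1.9227) ≈ 5.68 dB
∠L = 75.94° − 68.84° = 7.10°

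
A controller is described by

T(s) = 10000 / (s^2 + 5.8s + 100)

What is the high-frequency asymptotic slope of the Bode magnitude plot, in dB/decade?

Each pole contributes −20 dB/decade at high frequency; each zero contributes +20 dB/decade.
Net: 0 zero(s) − 2 pole(s) → -40 dB/decade.

-40 dB/decade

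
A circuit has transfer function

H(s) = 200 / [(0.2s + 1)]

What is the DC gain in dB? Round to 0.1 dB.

46.0 dB

H(0) = 200 · 1 / 1 = 200
20 log₁₀(200) ≈ 46.02 dB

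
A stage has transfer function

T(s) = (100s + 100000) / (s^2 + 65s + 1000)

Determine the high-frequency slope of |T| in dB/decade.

Each pole contributes −20 dB/decade at high frequency; each zero contributes +20 dB/decade.
Net: 1 zero(s) − 2 pole(s) → -20 dB/decade.

-20 dB/decade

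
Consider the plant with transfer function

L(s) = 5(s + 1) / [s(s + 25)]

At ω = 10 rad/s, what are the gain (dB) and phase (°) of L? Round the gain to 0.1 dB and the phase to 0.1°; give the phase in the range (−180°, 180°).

-14.6 dB, -27.5°

At s = jω = j10:
zero (s+1): 1 + j10 → |·| = √(1²+10²) = √101 ≈ 10.05, ∠ = arctan(10/1) ≈ 84.29°
pole (s+25): 25 + j10 → |·| = √(25²+10²) = √725 ≈ 26.926, ∠ = arctan(10/25) ≈ 21.80°
pole at origin: |s| = 10, ∠ = 90.00° (in denominator)
|L| = 5 · 10.05 / 269.26 ≈ 0.18662
Gain = 20 log₁₀(0.18662) ≈ -14.58 dB
∠L = 84.29° − 111.80° = -27.51°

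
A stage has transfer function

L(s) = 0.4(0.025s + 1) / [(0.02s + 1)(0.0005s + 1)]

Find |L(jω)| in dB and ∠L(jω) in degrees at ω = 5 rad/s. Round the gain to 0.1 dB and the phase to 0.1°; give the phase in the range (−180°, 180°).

At ω = 5 rad/s:
zero (1 + j5·0.025) = 1 + j0.125 → |·| ≈ 1.0078, ∠ ≈ 7.13°
pole (1 + j5·0.02) = 1 + j0.1 → |·| ≈ 1.005, ∠ ≈ 5.71°
pole (1 + j5·0.0005) = 1 + j0.0025 → |·| ≈ 1, ∠ ≈ 0.14°
|L| = 0.4 · 1.0078 / (1.005 · 1) ≈ 0.40111
Gain = 20 log₁₀(0.40111) ≈ -7.93 dB
∠L = (7.13°) − (5.71° + 0.14°) = 1.28°

-7.9 dB, 1.3°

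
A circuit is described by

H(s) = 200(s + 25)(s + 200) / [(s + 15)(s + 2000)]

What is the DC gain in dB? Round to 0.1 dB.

H(0) = 200·25·200 / (15·2000) ≈ 33.333
20 log₁₀(33.333) ≈ 30.46 dB

30.5 dB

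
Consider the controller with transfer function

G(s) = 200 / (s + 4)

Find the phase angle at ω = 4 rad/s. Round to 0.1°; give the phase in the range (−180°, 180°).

-45.0°

At s = jω = j4:
pole (s+4): 4 + j4 → |·| = √(4²+4²) = √32 ≈ 5.6569, ∠ = arctan(4/4) ≈ 45.00°
∠G = 0.00° − 45.00° = -45.00°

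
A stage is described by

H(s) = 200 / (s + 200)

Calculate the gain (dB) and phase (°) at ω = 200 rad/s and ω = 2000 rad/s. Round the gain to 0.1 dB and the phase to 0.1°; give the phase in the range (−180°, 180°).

ω = 200: -3.0 dB, -45.0°; ω = 2000: -20.0 dB, -84.3°

At s = jω = j200:
pole (s+200): 200 + j200 → |·| = √(200²+200²) = √80000 ≈ 282.84, ∠ = arctan(200/200) ≈ 45.00°
|H| = 200 / 282.84 ≈ 0.70711
Gain = 20 log₁₀(0.70711) ≈ -3.01 dB
∠H = 0.00° − 45.00° = -45.00°

At s = jω = j2000:
pole (s+200): 200 + j2000 → |·| = √(200²+2000²) = √4040000 ≈ 2010, ∠ = arctan(2000/200) ≈ 84.29°
|H| = 200 / 2010 ≈ 0.099502
Gain = 20 log₁₀(0.099502) ≈ -20.04 dB
∠H = 0.00° − 84.29° = -84.29°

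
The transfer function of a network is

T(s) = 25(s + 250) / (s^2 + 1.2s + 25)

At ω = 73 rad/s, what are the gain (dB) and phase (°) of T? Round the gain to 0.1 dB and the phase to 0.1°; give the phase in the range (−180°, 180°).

1.8 dB, -162.8°

At s = jω = j73:
zero (s+250): 250 + j73 → |·| = √(250²+73²) = √67829 ≈ 260.44, ∠ = arctan(73/250) ≈ 16.28°
quadratic: (j73)² + 1.2·j73 + 25 = -5304 + j87.6 → |·| ≈ 5304.7, ∠ ≈ 179.05°
|T| = 25 · 260.44 / 5304.7 ≈ 1.2274
Gain = 20 log₁₀(1.2274) ≈ 1.78 dB
∠T = 16.28° − 179.05° = -162.77°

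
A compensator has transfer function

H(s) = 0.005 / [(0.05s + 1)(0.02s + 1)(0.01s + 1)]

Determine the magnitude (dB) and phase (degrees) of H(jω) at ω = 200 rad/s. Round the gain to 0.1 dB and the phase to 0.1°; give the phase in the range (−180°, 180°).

-85.4 dB, 136.3°

At ω = 200 rad/s:
pole (1 + j200·0.05) = 1 + j10 → |·| ≈ 10.05, ∠ ≈ 84.29°
pole (1 + j200·0.02) = 1 + j4 → |·| ≈ 4.1231, ∠ ≈ 75.96°
pole (1 + j200·0.01) = 1 + j2 → |·| ≈ 2.2361, ∠ ≈ 63.43°
|H| = 0.005 · 1 / (10.05 · 4.1231 · 2.2361) ≈ 5.3962e-05
Gain = 20 log₁₀(5.3962e-05) ≈ -85.36 dB
∠H = (0°) − (84.29° + 75.96° + 63.43°) = -223.68° ≡ 136.32° (principal value)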